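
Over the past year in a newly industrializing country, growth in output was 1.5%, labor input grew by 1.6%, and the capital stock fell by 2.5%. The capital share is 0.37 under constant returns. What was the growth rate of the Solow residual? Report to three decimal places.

Labor's share = 1 − 0.37 = 0.63.
The capital stock: 0.37 × (-2.5) = -0.925 pp.
Labor input: 0.63 × 1.6 = 1.008 pp.
TFP growth = 1.5 − 0.083 = 1.417%.

1.417%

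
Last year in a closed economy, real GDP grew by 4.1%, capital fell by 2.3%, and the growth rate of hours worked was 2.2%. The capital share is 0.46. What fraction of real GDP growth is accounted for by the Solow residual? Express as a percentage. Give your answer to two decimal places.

The Solow residual accounted for 96.83% of growth.

Labor's share = 1 − 0.46 = 0.54.
Capital: 0.46 × (-2.3) = -1.058 pp.
Hours worked: 0.54 × 2.2 = 1.188 pp.
TFP growth = 4.1 − 0.13 = 3.97%.
TFP share of growth = 3.97 / 4.1 × 100 = 96.8293%.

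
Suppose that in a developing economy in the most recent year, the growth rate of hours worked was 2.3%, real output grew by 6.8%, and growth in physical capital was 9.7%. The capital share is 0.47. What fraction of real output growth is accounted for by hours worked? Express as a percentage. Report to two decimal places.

Hours worked accounted for 17.93% of growth.

Labor's share = 1 − 0.47 = 0.53.
Hours worked contributed 0.53 × 2.3 = 1.219 pp.
Share of growth = 1.219 / 6.8 × 100 = 17.9265%.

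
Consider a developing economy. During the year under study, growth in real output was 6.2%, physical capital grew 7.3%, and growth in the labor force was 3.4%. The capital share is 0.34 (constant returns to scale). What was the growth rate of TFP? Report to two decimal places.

Labor's share = 1 − 0.34 = 0.66.
Physical capital: 0.34 × 7.3 = 2.482 pp.
The labor force: 0.66 × 3.4 = 2.244 pp.
TFP growth = 6.2 − 4.726 = 1.474%.

1.47%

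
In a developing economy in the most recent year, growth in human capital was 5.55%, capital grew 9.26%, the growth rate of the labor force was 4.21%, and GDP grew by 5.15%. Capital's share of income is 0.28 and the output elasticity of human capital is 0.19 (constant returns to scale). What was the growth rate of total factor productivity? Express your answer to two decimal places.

-0.73%

Labor's share = 1 − 0.28 − 0.19 = 0.53.
Capital: 0.28 × 9.26 = 2.5928 pp.
Human capital: 0.19 × 5.55 = 1.0545 pp.
The labor force: 0.53 × 4.21 = 2.2313 pp.
TFP growth = 5.15 − 5.8786 = -0.7286%.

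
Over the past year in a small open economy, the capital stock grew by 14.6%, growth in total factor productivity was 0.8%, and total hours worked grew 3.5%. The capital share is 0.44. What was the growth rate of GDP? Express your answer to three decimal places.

Labor's share = 1 − 0.44 = 0.56.
The capital stock: 0.44 × 14.6 = 6.424 pp.
Total hours worked: 0.56 × 3.5 = 1.96 pp.
Output growth = 0.8 + 8.384 = 9.184%.

9.184%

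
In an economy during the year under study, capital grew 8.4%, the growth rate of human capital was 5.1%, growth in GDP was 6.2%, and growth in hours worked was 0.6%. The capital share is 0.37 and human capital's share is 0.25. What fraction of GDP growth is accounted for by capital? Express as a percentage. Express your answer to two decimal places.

Capital accounted for 50.13% of growth.

Capital contributed 0.37 × 8.4 = 3.108 pp.
Share of growth = 3.108 / 6.2 × 100 = 50.129%.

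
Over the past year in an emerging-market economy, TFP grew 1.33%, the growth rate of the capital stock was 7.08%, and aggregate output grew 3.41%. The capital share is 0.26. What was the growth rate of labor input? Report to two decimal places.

Labor's share = 1 − 0.26 = 0.74.
gY = gA + 0.26×7.08 + 0.74×g.
0.74×g = 3.41 − 1.33 − 1.8408 = 0.2392.
g = 0.2392 / 0.74 = 0.3232%.

0.32%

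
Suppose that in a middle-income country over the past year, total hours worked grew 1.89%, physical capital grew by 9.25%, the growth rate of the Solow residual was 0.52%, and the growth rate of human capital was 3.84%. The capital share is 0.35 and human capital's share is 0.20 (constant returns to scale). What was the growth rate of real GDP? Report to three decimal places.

Labor's share = 1 − 0.35 − 0.2 = 0.45.
Physical capital: 0.35 × 9.25 = 3.2375 pp.
Human capital: 0.2 × 3.84 = 0.768 pp.
Total hours worked: 0.45 × 1.89 = 0.8505 pp.
Output growth = 0.52 + 4.856 = 5.376%.

5.376%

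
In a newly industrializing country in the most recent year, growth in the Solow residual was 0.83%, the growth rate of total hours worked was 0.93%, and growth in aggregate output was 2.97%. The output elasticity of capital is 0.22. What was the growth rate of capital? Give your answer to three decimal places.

Capital growth was 6.430%.

Labor's share = 1 − 0.22 = 0.78.
gY = gA + 0.78×0.93 + 0.22×g.
0.22×g = 2.97 − 0.83 − 0.7254 = 1.4146.
g = 1.4146 / 0.22 = 6.43%.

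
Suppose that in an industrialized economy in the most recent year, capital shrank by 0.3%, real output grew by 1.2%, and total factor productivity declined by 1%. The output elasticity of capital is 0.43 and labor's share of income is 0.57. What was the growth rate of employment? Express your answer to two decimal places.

4.09%

Labor's share = 1 − 0.43 = 0.57.
gY = gA + 0.43×(-0.3) + 0.57×g.
0.57×g = 1.2 + 1 + 0.129 = 2.329.
g = 2.329 / 0.57 = 4.086%.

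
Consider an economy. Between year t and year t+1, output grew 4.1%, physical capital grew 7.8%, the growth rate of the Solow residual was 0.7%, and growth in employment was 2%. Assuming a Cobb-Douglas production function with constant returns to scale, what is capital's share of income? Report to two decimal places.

Capital's share of income is 0.24.

gY = gA + α·gK + (1−α)·gL, so gY − gA − gL = α(gK − gL).
4.1 − 0.7 − 2 = α × (7.8 − 2).
1.4 = 5.8 α, so α = 0.2414.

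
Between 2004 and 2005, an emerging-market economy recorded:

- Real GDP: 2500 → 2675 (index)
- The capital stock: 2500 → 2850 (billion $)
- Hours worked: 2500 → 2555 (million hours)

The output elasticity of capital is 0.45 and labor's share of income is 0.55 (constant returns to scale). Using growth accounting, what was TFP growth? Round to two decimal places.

Real GDP growth = (2675 − 2500) / 2500 = 7%.
The capital stock growth = (2850 − 2500) / 2500 = 14%.
Hours worked growth = (2555 − 2500) / 2500 = 2.2%.
Labor's share = 1 − 0.45 = 0.55.
The capital stock: 0.45 × 14 = 6.3 pp.
Hours worked: 0.55 × 2.2 = 1.21 pp.
TFP growth = 7 − 7.51 = -0.51%.

-0.51%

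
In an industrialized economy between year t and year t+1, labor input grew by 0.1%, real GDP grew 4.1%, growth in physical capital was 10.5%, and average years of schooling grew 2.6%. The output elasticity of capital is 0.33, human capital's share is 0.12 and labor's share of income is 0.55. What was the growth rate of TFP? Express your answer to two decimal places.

0.27%

Labor's share = 1 − 0.33 − 0.12 = 0.55.
Physical capital: 0.33 × 10.5 = 3.465 pp.
Average years of schooling: 0.12 × 2.6 = 0.312 pp.
Labor input: 0.55 × 0.1 = 0.055 pp.
TFP growth = 4.1 − 3.832 = 0.268%.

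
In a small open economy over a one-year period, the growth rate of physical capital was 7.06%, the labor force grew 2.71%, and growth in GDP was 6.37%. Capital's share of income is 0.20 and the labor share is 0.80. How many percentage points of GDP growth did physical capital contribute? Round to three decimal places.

Contribution = share × growth = 0.2 × 7.06 = 1.412 pp.

1.412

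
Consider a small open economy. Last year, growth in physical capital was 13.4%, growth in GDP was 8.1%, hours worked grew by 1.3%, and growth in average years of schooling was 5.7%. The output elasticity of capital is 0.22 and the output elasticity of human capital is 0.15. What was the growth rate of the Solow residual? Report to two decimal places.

Labor's share = 1 − 0.22 − 0.15 = 0.63.
Physical capital: 0.22 × 13.4 = 2.948 pp.
Average years of schooling: 0.15 × 5.7 = 0.855 pp.
Hours worked: 0.63 × 1.3 = 0.819 pp.
TFP growth = 8.1 − 4.622 = 3.478%.

3.48%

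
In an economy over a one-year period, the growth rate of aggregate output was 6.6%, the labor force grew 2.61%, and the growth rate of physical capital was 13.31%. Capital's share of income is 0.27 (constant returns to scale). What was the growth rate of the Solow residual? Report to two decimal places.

Labor's share = 1 − 0.27 = 0.73.
Physical capital: 0.27 × 13.31 = 3.5937 pp.
The labor force: 0.73 × 2.61 = 1.9053 pp.
TFP growth = 6.6 − 5.499 = 1.101%.

The Solow residual growth was 1.10%.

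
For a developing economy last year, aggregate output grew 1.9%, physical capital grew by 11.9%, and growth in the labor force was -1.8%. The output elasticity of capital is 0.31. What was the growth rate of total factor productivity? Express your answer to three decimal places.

-0.547%

Labor's share = 1 − 0.31 = 0.69.
Physical capital: 0.31 × 11.9 = 3.689 pp.
The labor force: 0.69 × (-1.8) = -1.242 pp.
TFP growth = 1.9 − 2.447 = -0.547%.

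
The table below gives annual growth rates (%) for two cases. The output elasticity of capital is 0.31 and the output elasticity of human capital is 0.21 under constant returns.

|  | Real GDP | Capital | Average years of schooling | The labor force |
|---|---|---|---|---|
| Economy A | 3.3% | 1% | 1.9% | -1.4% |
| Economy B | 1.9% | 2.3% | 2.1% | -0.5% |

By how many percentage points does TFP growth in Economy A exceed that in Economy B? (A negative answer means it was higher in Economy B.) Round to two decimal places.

2.28 percentage points

Labor's share = 1 − 0.31 − 0.21 = 0.48.
Economy A: TFP = 3.3 − 0.31 − 0.399 + 0.672 = 3.263%.
Economy B: TFP = 1.9 − 0.713 − 0.441 + 0.24 = 0.986%.
Difference = 3.263 − (0.986) = 2.277 pp.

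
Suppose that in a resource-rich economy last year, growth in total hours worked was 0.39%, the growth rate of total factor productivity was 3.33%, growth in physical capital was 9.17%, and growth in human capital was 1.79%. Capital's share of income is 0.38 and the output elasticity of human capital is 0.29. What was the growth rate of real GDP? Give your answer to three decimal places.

Labor's share = 1 − 0.38 − 0.29 = 0.33.
Physical capital: 0.38 × 9.17 = 3.4846 pp.
Human capital: 0.29 × 1.79 = 0.5191 pp.
Total hours worked: 0.33 × 0.39 = 0.1287 pp.
Output growth = 3.33 + 4.1324 = 7.4624%.

7.462%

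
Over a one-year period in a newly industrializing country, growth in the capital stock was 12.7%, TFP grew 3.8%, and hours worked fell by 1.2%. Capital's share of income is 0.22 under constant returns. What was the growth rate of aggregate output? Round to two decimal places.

Labor's share = 1 − 0.22 = 0.78.
The capital stock: 0.22 × 12.7 = 2.794 pp.
Hours worked: 0.78 × (-1.2) = -0.936 pp.
Output growth = 3.8 + 1.858 = 5.658%.

Aggregate output growth was 5.66%.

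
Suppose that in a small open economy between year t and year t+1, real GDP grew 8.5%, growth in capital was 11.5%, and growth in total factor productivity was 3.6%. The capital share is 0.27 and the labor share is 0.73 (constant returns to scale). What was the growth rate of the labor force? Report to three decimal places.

Labor's share = 1 − 0.27 = 0.73.
gY = gA + 0.27×11.5 + 0.73×g.
0.73×g = 8.5 − 3.6 − 3.105 = 1.795.
g = 1.795 / 0.73 = 2.4589%.

2.459%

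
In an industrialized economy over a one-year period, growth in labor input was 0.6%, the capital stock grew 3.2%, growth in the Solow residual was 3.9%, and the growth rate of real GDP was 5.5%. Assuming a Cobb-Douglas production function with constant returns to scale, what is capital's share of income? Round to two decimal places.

gY = gA + α·gK + (1−α)·gL, so gY − gA − gL = α(gK − gL).
5.5 − 3.9 − 0.6 = α × (3.2 − 0.6).
1 = 2.6 α, so α = 0.3846.

α = 0.38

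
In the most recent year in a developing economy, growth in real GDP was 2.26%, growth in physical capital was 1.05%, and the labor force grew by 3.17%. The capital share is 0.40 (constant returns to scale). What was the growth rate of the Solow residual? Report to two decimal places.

-0.06%

Labor's share = 1 − 0.4 = 0.6.
Physical capital: 0.4 × 1.05 = 0.42 pp.
The labor force: 0.6 × 3.17 = 1.902 pp.
TFP growth = 2.26 − 2.322 = -0.062%.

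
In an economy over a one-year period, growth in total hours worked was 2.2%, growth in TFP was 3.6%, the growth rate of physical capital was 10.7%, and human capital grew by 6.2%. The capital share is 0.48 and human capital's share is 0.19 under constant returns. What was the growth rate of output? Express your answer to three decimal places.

Output growth was 10.640%.

Labor's share = 1 − 0.48 − 0.19 = 0.33.
Physical capital: 0.48 × 10.7 = 5.136 pp.
Human capital: 0.19 × 6.2 = 1.178 pp.
Total hours worked: 0.33 × 2.2 = 0.726 pp.
Output growth = 3.6 + 7.04 = 10.64%.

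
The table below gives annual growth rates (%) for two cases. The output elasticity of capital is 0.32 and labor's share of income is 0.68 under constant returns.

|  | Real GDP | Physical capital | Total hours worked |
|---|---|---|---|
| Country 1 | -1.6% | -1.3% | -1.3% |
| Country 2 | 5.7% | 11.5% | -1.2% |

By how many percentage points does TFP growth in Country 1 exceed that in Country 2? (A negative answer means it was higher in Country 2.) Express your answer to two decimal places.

Labor's share = 1 − 0.32 = 0.68.
Country 1: TFP = -1.6 + 0.416 + 0.884 = -0.3%.
Country 2: TFP = 5.7 − 3.68 + 0.816 = 2.836%.
Difference = -0.3 − (2.836) = -3.136 pp.

-3.14 percentage points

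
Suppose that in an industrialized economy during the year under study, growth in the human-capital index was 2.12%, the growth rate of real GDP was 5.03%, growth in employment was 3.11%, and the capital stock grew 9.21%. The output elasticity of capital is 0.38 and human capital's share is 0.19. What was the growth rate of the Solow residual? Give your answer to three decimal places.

Labor's share = 1 − 0.38 − 0.19 = 0.43.
The capital stock: 0.38 × 9.21 = 3.4998 pp.
The human-capital index: 0.19 × 2.12 = 0.4028 pp.
Employment: 0.43 × 3.11 = 1.3373 pp.
TFP growth = 5.03 − 5.2399 = -0.2099%.

-0.210%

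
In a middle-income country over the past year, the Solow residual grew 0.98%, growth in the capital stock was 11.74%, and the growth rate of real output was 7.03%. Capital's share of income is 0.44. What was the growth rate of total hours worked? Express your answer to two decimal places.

Labor's share = 1 − 0.44 = 0.56.
gY = gA + 0.44×11.74 + 0.56×g.
0.56×g = 7.03 − 0.98 − 5.1656 = 0.8844.
g = 0.8844 / 0.56 = 1.5793%.

1.58%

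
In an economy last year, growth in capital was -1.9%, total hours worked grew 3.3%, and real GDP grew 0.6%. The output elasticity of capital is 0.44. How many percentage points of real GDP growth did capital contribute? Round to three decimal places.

Contribution = share × growth = 0.44 × (-1.9) = -0.836 pp.

-0.836 pp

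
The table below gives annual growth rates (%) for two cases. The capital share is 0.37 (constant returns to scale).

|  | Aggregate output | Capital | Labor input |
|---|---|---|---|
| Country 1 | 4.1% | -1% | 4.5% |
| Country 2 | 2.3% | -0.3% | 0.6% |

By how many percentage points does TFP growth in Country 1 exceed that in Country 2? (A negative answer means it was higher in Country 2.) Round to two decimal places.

Labor's share = 1 − 0.37 = 0.63.
Country 1: TFP = 4.1 + 0.37 − 2.835 = 1.635%.
Country 2: TFP = 2.3 + 0.111 − 0.378 = 2.033%.
Difference = 1.635 − (2.033) = -0.398 pp.

-0.40 percentage points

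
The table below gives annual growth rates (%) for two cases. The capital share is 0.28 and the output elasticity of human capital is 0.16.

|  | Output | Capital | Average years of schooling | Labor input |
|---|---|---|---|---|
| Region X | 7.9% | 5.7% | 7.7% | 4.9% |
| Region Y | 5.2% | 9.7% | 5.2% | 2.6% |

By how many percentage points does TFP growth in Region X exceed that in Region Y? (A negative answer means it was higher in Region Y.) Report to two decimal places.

Labor's share = 1 − 0.28 − 0.16 = 0.56.
Region X: TFP = 7.9 − 1.596 − 1.232 − 2.744 = 2.328%.
Region Y: TFP = 5.2 − 2.716 − 0.832 − 1.456 = 0.196%.
Difference = 2.328 − (0.196) = 2.132 pp.

2.13 percentage points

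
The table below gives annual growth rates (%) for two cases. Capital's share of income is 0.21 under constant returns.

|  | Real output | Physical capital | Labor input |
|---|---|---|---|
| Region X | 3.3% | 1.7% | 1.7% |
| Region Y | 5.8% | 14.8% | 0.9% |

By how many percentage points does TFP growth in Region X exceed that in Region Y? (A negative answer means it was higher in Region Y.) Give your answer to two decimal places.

-0.38 percentage points

Labor's share = 1 − 0.21 = 0.79.
Region X: TFP = 3.3 − 0.357 − 1.343 = 1.6%.
Region Y: TFP = 5.8 − 3.108 − 0.711 = 1.981%.
Difference = 1.6 − (1.981) = -0.381 pp.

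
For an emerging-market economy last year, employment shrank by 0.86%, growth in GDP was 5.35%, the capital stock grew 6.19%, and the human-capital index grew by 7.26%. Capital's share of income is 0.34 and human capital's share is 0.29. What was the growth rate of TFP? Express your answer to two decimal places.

Labor's share = 1 − 0.34 − 0.29 = 0.37.
The capital stock: 0.34 × 6.19 = 2.1046 pp.
The human-capital index: 0.29 × 7.26 = 2.1054 pp.
Employment: 0.37 × (-0.86) = -0.3182 pp.
TFP growth = 5.35 − 3.8918 = 1.4582%.

TFP grew 1.46%.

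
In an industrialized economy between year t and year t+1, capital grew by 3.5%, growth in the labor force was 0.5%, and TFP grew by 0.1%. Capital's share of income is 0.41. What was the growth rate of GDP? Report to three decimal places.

1.830%

Labor's share = 1 − 0.41 = 0.59.
Capital: 0.41 × 3.5 = 1.435 pp.
The labor force: 0.59 × 0.5 = 0.295 pp.
Output growth = 0.1 + 1.73 = 1.83%.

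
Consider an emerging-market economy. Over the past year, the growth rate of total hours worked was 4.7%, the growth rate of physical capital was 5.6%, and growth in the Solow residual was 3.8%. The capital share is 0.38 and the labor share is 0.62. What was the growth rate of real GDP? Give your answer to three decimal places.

8.842%

Labor's share = 1 − 0.38 = 0.62.
Physical capital: 0.38 × 5.6 = 2.128 pp.
Total hours worked: 0.62 × 4.7 = 2.914 pp.
Output growth = 3.8 + 5.042 = 8.842%.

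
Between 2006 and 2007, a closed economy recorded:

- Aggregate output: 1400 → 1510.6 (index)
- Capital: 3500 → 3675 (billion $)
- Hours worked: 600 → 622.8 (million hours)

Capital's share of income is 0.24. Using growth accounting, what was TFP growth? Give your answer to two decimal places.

TFP grew 3.81%.

Aggregate output growth = (1510.6 − 1400) / 1400 = 7.9%.
Capital growth = (3675 − 3500) / 3500 = 5%.
Hours worked growth = (622.8 − 600) / 600 = 3.8%.
Labor's share = 1 − 0.24 = 0.76.
Capital: 0.24 × 5 = 1.2 pp.
Hours worked: 0.76 × 3.8 = 2.888 pp.
TFP growth = 7.9 − 4.088 = 3.812%.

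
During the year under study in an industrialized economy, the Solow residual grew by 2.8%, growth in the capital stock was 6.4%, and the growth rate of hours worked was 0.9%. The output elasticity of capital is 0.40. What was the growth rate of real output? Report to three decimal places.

Labor's share = 1 − 0.4 = 0.6.
The capital stock: 0.4 × 6.4 = 2.56 pp.
Hours worked: 0.6 × 0.9 = 0.54 pp.
Output growth = 2.8 + 3.1 = 5.9%.

Real output grew 5.900%.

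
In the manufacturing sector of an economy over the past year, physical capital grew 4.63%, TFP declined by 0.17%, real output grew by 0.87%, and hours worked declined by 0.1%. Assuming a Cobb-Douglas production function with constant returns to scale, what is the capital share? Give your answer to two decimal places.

gY = gA + α·gK + (1−α)·gL, so gY − gA − gL = α(gK − gL).
0.87 + 0.17 + 0.1 = α × (4.63 − (-0.1)).
1.14 = 4.73 α, so α = 0.241.

The capital share is 0.24.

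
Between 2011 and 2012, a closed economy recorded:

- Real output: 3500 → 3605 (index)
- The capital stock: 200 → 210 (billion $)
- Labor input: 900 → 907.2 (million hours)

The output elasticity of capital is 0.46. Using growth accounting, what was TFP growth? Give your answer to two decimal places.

Real output growth = (3605 − 3500) / 3500 = 3%.
The capital stock growth = (210 − 200) / 200 = 5%.
Labor input growth = (907.2 − 900) / 900 = 0.8%.
Labor's share = 1 − 0.46 = 0.54.
The capital stock: 0.46 × 5 = 2.3 pp.
Labor input: 0.54 × 0.8 = 0.432 pp.
TFP growth = 3 − 2.732 = 0.268%.

0.27%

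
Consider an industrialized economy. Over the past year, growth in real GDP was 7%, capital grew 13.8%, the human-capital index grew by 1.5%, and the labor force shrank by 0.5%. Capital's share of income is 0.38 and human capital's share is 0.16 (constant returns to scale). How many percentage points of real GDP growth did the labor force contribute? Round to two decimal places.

Labor's share = 1 − 0.38 − 0.16 = 0.46.
Contribution = share × growth = 0.46 × (-0.5) = -0.23 pp.

-0.23 percentage points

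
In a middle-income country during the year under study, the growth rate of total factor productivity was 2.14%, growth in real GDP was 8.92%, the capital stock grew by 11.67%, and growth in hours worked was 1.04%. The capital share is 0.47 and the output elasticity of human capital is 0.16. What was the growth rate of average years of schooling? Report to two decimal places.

Labor's share = 1 − 0.47 − 0.16 = 0.37.
gY = gA + 0.47×11.67 + 0.37×1.04 + 0.16×g.
0.16×g = 8.92 − 2.14 − 5.8697 = 0.9103.
g = 0.9103 / 0.16 = 5.6894%.

5.69%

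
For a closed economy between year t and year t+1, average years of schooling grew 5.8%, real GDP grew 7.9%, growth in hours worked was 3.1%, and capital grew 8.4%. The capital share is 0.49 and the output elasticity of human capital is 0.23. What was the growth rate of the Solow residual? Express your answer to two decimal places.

1.58%

Labor's share = 1 − 0.49 − 0.23 = 0.28.
Capital: 0.49 × 8.4 = 4.116 pp.
Average years of schooling: 0.23 × 5.8 = 1.334 pp.
Hours worked: 0.28 × 3.1 = 0.868 pp.
TFP growth = 7.9 − 6.318 = 1.582%.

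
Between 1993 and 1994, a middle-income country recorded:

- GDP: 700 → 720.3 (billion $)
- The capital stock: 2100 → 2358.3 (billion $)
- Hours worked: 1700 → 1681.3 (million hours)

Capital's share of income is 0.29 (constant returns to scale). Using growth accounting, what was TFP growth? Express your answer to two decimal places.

0.11%

GDP growth = (720.3 − 700) / 700 = 2.9%.
The capital stock growth = (2358.3 − 2100) / 2100 = 12.3%.
Hours worked growth = (1681.3 − 1700) / 1700 = -1.1%.
Labor's share = 1 − 0.29 = 0.71.
The capital stock: 0.29 × 12.3 = 3.567 pp.
Hours worked: 0.71 × (-1.1) = -0.781 pp.
TFP growth = 2.9 − 2.786 = 0.114%.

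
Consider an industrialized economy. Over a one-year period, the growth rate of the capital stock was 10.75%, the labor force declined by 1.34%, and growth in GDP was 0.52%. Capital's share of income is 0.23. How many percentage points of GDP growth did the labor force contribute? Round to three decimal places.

-1.032 pp

Labor's share = 1 − 0.23 = 0.77.
Contribution = share × growth = 0.77 × (-1.34) = -1.0318 pp.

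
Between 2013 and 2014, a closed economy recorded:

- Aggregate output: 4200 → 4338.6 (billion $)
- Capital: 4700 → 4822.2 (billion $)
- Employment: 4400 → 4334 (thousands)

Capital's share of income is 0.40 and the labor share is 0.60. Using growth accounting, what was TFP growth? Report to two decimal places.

TFP growth was 3.16%.

Aggregate output growth = (4338.6 − 4200) / 4200 = 3.3%.
Capital growth = (4822.2 − 4700) / 4700 = 2.6%.
Employment growth = (4334 − 4400) / 4400 = -1.5%.
Labor's share = 1 − 0.4 = 0.6.
Capital: 0.4 × 2.6 = 1.04 pp.
Employment: 0.6 × (-1.5) = -0.9 pp.
TFP growth = 3.3 − 0.14 = 3.16%.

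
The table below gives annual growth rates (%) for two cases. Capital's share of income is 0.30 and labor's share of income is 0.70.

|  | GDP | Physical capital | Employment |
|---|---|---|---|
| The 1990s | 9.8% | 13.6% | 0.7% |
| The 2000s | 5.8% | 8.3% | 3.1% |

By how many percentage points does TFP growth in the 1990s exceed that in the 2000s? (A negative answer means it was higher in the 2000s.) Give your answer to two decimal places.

4.09 percentage points

Labor's share = 1 − 0.3 = 0.7.
The 1990s: TFP = 9.8 − 4.08 − 0.49 = 5.23%.
The 2000s: TFP = 5.8 − 2.49 − 2.17 = 1.14%.
Difference = 5.23 − (1.14) = 4.09 pp.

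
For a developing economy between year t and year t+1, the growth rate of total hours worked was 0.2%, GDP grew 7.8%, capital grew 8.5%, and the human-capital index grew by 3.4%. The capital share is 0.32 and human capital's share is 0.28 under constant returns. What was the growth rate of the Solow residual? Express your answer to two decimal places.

4.05%

Labor's share = 1 − 0.32 − 0.28 = 0.4.
Capital: 0.32 × 8.5 = 2.72 pp.
The human-capital index: 0.28 × 3.4 = 0.952 pp.
Total hours worked: 0.4 × 0.2 = 0.08 pp.
TFP growth = 7.8 − 3.752 = 4.048%.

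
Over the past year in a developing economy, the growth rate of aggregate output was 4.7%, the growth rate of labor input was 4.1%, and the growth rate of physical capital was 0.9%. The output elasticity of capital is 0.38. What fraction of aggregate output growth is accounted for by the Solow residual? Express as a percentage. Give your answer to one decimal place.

Labor's share = 1 − 0.38 = 0.62.
Physical capital: 0.38 × 0.9 = 0.342 pp.
Labor input: 0.62 × 4.1 = 2.542 pp.
TFP growth = 4.7 − 2.884 = 1.816%.
TFP share of growth = 1.816 / 4.7 × 100 = 38.638%.

The Solow residual accounted for 38.6% of growth.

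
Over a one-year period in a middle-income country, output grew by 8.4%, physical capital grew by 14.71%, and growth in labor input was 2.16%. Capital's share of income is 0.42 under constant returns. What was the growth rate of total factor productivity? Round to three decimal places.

Labor's share = 1 − 0.42 = 0.58.
Physical capital: 0.42 × 14.71 = 6.1782 pp.
Labor input: 0.58 × 2.16 = 1.2528 pp.
TFP growth = 8.4 − 7.431 = 0.969%.

0.969%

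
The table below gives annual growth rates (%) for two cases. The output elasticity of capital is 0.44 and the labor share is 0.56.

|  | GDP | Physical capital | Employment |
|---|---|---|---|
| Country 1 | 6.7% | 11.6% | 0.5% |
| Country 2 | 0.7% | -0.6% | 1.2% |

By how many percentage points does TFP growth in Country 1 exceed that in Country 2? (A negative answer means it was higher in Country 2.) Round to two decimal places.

1.02 percentage points

Labor's share = 1 − 0.44 = 0.56.
Country 1: TFP = 6.7 − 5.104 − 0.28 = 1.316%.
Country 2: TFP = 0.7 + 0.264 − 0.672 = 0.292%.
Difference = 1.316 − (0.292) = 1.024 pp.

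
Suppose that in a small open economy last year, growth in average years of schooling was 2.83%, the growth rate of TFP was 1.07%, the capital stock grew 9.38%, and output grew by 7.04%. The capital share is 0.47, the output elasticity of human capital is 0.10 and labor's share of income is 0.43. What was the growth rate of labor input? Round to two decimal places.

Labor's share = 1 − 0.47 − 0.1 = 0.43.
gY = gA + 0.47×9.38 + 0.1×2.83 + 0.43×g.
0.43×g = 7.04 − 1.07 − 4.6916 = 1.2784.
g = 1.2784 / 0.43 = 2.973%.

2.97%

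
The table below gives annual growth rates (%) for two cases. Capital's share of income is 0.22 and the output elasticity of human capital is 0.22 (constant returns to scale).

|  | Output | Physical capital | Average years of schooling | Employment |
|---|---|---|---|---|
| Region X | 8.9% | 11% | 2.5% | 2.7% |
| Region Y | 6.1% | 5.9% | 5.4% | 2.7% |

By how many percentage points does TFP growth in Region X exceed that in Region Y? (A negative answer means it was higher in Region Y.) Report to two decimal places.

2.32 percentage points

Labor's share = 1 − 0.22 − 0.22 = 0.56.
Region X: TFP = 8.9 − 2.42 − 0.55 − 1.512 = 4.418%.
Region Y: TFP = 6.1 − 1.298 − 1.188 − 1.512 = 2.102%.
Difference = 4.418 − (2.102) = 2.316 pp.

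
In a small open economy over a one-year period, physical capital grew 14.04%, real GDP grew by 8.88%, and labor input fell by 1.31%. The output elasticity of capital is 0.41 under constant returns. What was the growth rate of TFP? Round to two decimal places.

TFP growth was 3.90%.

Labor's share = 1 − 0.41 = 0.59.
Physical capital: 0.41 × 14.04 = 5.7564 pp.
Labor input: 0.59 × (-1.31) = -0.7729 pp.
TFP growth = 8.88 − 4.9835 = 3.8965%.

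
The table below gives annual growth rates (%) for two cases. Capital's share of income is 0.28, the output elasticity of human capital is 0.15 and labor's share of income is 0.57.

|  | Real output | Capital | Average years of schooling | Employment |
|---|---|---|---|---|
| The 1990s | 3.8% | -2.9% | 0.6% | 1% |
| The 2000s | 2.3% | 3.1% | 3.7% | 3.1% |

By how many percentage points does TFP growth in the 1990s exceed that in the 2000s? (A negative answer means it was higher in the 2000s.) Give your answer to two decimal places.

Labor's share = 1 − 0.28 − 0.15 = 0.57.
The 1990s: TFP = 3.8 + 0.812 − 0.09 − 0.57 = 3.952%.
The 2000s: TFP = 2.3 − 0.868 − 0.555 − 1.767 = -0.89%.
Difference = 3.952 − (-0.89) = 4.842 pp.

4.84 percentage points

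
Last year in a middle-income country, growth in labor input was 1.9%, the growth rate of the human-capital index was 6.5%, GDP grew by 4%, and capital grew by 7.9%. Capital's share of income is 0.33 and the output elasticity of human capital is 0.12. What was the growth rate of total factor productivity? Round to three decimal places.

Labor's share = 1 − 0.33 − 0.12 = 0.55.
Capital: 0.33 × 7.9 = 2.607 pp.
The human-capital index: 0.12 × 6.5 = 0.78 pp.
Labor input: 0.55 × 1.9 = 1.045 pp.
TFP growth = 4 − 4.432 = -0.432%.

-0.432%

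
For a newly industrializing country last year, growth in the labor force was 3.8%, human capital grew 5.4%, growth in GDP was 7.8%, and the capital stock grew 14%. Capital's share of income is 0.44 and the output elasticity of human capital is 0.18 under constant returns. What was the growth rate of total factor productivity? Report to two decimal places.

-0.78%

Labor's share = 1 − 0.44 − 0.18 = 0.38.
The capital stock: 0.44 × 14 = 6.16 pp.
Human capital: 0.18 × 5.4 = 0.972 pp.
The labor force: 0.38 × 3.8 = 1.444 pp.
TFP growth = 7.8 − 8.576 = -0.776%.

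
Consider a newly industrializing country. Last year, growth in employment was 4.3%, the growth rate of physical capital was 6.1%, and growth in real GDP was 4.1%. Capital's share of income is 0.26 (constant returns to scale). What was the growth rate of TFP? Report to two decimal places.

-0.67%

Labor's share = 1 − 0.26 = 0.74.
Physical capital: 0.26 × 6.1 = 1.586 pp.
Employment: 0.74 × 4.3 = 3.182 pp.
TFP growth = 4.1 − 4.768 = -0.668%.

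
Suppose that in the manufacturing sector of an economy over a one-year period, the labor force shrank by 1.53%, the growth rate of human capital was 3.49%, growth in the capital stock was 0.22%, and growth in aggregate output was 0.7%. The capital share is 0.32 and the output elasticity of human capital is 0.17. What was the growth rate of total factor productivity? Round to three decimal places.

Labor's share = 1 − 0.32 − 0.17 = 0.51.
The capital stock: 0.32 × 0.22 = 0.0704 pp.
Human capital: 0.17 × 3.49 = 0.5933 pp.
The labor force: 0.51 × (-1.53) = -0.7803 pp.
TFP growth = 0.7 + 0.1166 = 0.8166%.

0.817%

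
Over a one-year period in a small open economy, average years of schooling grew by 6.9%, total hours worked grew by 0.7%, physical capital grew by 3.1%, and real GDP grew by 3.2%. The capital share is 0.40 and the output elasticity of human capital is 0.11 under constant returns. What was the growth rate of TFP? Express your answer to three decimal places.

Labor's share = 1 − 0.4 − 0.11 = 0.49.
Physical capital: 0.4 × 3.1 = 1.24 pp.
Average years of schooling: 0.11 × 6.9 = 0.759 pp.
Total hours worked: 0.49 × 0.7 = 0.343 pp.
TFP growth = 3.2 − 2.342 = 0.858%.

0.858%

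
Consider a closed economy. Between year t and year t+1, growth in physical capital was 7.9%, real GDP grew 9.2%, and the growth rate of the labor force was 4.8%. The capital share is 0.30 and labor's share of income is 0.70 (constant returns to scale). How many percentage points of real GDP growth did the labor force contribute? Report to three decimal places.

Labor's share = 1 − 0.3 = 0.7.
Contribution = share × growth = 0.7 × 4.8 = 3.36 pp.

3.360 pp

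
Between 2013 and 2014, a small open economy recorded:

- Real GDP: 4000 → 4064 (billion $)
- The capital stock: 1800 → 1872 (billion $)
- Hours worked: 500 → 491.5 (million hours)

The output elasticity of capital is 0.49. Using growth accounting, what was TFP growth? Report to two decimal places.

Real GDP growth = (4064 − 4000) / 4000 = 1.6%.
The capital stock growth = (1872 − 1800) / 1800 = 4%.
Hours worked growth = (491.5 − 500) / 500 = -1.7%.
Labor's share = 1 − 0.49 = 0.51.
The capital stock: 0.49 × 4 = 1.96 pp.
Hours worked: 0.51 × (-1.7) = -0.867 pp.
TFP growth = 1.6 − 1.093 = 0.507%.

TFP growth was 0.51%.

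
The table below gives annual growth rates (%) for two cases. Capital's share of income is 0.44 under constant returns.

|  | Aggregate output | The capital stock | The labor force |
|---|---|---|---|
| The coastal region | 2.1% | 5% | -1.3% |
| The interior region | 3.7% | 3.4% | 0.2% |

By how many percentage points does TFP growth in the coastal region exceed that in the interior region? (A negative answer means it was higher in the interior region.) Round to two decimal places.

-1.46 percentage points

Labor's share = 1 − 0.44 = 0.56.
The coastal region: TFP = 2.1 − 2.2 + 0.728 = 0.628%.
The interior region: TFP = 3.7 − 1.496 − 0.112 = 2.092%.
Difference = 0.628 − (2.092) = -1.464 pp.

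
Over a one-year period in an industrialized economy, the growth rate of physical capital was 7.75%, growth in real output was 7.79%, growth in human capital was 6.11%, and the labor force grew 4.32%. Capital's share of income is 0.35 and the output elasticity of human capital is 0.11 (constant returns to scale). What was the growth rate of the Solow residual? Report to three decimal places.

Labor's share = 1 − 0.35 − 0.11 = 0.54.
Physical capital: 0.35 × 7.75 = 2.7125 pp.
Human capital: 0.11 × 6.11 = 0.6721 pp.
The labor force: 0.54 × 4.32 = 2.3328 pp.
TFP growth = 7.79 − 5.7174 = 2.0726%.

2.073%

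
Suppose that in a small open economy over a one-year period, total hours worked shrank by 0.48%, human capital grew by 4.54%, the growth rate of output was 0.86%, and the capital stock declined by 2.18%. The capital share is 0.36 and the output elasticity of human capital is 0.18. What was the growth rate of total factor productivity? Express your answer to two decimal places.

Labor's share = 1 − 0.36 − 0.18 = 0.46.
The capital stock: 0.36 × (-2.18) = -0.7848 pp.
Human capital: 0.18 × 4.54 = 0.8172 pp.
Total hours worked: 0.46 × (-0.48) = -0.2208 pp.
TFP growth = 0.86 + 0.1884 = 1.0484%.

Total factor productivity grew 1.05%.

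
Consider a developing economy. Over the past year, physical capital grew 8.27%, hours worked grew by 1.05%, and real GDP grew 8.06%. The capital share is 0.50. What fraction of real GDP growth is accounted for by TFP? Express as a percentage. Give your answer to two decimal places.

Labor's share = 1 − 0.5 = 0.5.
Physical capital: 0.5 × 8.27 = 4.135 pp.
Hours worked: 0.5 × 1.05 = 0.525 pp.
TFP growth = 8.06 − 4.66 = 3.4%.
TFP share of growth = 3.4 / 8.06 × 100 = 42.1836%.

42.18%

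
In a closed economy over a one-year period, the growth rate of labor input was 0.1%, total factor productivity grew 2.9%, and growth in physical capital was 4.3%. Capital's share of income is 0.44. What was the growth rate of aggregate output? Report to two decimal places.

Aggregate output growth was 4.85%.

Labor's share = 1 − 0.44 = 0.56.
Physical capital: 0.44 × 4.3 = 1.892 pp.
Labor input: 0.56 × 0.1 = 0.056 pp.
Output growth = 2.9 + 1.948 = 4.848%.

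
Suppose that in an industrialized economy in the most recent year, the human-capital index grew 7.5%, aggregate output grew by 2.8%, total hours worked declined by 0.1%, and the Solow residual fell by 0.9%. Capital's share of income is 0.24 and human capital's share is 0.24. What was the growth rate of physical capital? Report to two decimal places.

8.13%

Labor's share = 1 − 0.24 − 0.24 = 0.52.
gY = gA + 0.24×7.5 + 0.52×(-0.1) + 0.24×g.
0.24×g = 2.8 + 0.9 − 1.748 = 1.952.
g = 1.952 / 0.24 = 8.1333%.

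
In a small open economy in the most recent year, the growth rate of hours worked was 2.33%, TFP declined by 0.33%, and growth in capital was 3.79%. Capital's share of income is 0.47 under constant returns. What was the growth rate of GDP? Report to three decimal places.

Labor's share = 1 − 0.47 = 0.53.
Capital: 0.47 × 3.79 = 1.7813 pp.
Hours worked: 0.53 × 2.33 = 1.2349 pp.
Output growth = -0.33 + 3.0162 = 2.6862%.

GDP growth was 2.686%.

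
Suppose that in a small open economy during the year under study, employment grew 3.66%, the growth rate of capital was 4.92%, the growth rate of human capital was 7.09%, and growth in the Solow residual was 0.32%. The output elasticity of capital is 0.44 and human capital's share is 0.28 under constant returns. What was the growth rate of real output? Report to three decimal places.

Labor's share = 1 − 0.44 − 0.28 = 0.28.
Capital: 0.44 × 4.92 = 2.1648 pp.
Human capital: 0.28 × 7.09 = 1.9852 pp.
Employment: 0.28 × 3.66 = 1.0248 pp.
Output growth = 0.32 + 5.1748 = 5.4948%.

5.495%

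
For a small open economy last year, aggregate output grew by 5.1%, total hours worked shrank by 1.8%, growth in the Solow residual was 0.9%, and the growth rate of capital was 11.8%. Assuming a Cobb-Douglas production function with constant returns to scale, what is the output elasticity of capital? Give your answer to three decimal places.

0.441

gY = gA + α·gK + (1−α)·gL, so gY − gA − gL = α(gK − gL).
5.1 − 0.9 + 1.8 = α × (11.8 − (-1.8)).
6 = 13.6 α, so α = 0.44118.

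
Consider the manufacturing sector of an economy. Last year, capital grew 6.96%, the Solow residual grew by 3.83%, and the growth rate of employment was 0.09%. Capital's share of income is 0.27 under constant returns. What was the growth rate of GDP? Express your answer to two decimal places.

Labor's share = 1 − 0.27 = 0.73.
Capital: 0.27 × 6.96 = 1.8792 pp.
Employment: 0.73 × 0.09 = 0.0657 pp.
Output growth = 3.83 + 1.9449 = 5.7749%.

5.77%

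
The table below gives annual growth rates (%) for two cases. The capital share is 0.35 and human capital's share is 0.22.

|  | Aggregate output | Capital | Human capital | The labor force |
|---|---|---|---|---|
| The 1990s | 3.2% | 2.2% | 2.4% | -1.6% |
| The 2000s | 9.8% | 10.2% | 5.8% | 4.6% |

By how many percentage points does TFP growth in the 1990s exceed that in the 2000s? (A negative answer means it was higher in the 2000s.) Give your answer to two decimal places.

-0.39 percentage points

Labor's share = 1 − 0.35 − 0.22 = 0.43.
The 1990s: TFP = 3.2 − 0.77 − 0.528 + 0.688 = 2.59%.
The 2000s: TFP = 9.8 − 3.57 − 1.276 − 1.978 = 2.976%.
Difference = 2.59 − (2.976) = -0.386 pp.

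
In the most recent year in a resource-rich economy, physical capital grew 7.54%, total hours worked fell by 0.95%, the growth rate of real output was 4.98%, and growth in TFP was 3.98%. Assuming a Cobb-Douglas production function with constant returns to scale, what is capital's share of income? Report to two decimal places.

gY = gA + α·gK + (1−α)·gL, so gY − gA − gL = α(gK − gL).
4.98 − 3.98 + 0.95 = α × (7.54 − (-0.95)).
1.95 = 8.49 α, so α = 0.2297.

Capital's share of income is 0.23.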